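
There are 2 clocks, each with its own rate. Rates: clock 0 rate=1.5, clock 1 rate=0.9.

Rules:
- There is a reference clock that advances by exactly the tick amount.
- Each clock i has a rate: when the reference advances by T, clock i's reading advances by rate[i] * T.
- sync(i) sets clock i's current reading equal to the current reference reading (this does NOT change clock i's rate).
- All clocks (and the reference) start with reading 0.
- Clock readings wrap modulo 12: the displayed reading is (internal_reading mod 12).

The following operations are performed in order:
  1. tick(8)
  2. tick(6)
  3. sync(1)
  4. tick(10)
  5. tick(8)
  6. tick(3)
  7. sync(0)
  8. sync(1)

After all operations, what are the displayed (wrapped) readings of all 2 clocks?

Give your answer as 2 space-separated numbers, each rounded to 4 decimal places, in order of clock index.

After op 1 tick(8): ref=8.0000 raw=[12.0000 7.2000]
After op 2 tick(6): ref=14.0000 raw=[21.0000 12.6000]
After op 3 sync(1): ref=14.0000 raw=[21.0000 14.0000]
After op 4 tick(10): ref=24.0000 raw=[36.0000 23.0000]
After op 5 tick(8): ref=32.0000 raw=[48.0000 30.2000]
After op 6 tick(3): ref=35.0000 raw=[52.5000 32.9000]
After op 7 sync(0): ref=35.0000 raw=[35.0000 32.9000]
After op 8 sync(1): ref=35.0000 raw=[35.0000 35.0000]
Wrap final raw readings (mod 12): 35.0000 mod 12 = 11.0000; 35.0000 mod 12 = 11.0000

Answer: 11.0000 11.0000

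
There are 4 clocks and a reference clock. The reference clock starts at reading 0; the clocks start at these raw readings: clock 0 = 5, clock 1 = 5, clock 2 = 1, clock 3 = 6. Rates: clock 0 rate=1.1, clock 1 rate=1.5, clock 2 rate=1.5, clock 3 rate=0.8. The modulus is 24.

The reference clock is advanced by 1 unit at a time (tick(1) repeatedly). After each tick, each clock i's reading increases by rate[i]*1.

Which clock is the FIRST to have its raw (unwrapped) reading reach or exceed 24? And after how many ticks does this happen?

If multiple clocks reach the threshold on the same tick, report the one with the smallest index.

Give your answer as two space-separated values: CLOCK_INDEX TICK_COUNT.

clock 0: start=5, rate=1.1, needs 24-5 = 19; ticks = ceil(19/1.1) = ceil(17.2727) = 18; reading at tick 18 = 5 + 1.1*18 = 24.8000
clock 1: start=5, rate=1.5, needs 24-5 = 19; ticks = ceil(19/1.5) = ceil(12.6667) = 13; reading at tick 13 = 5 + 1.5*13 = 24.5000
clock 2: start=1, rate=1.5, needs 24-1 = 23; ticks = ceil(23/1.5) = ceil(15.3333) = 16; reading at tick 16 = 1 + 1.5*16 = 25.0000
clock 3: start=6, rate=0.8, needs 24-6 = 18; ticks = ceil(18/0.8) = ceil(22.5000) = 23; reading at tick 23 = 6 + 0.8*23 = 24.4000
Minimum tick count = 13; winners = [1]; smallest index = 1

Answer: 1 13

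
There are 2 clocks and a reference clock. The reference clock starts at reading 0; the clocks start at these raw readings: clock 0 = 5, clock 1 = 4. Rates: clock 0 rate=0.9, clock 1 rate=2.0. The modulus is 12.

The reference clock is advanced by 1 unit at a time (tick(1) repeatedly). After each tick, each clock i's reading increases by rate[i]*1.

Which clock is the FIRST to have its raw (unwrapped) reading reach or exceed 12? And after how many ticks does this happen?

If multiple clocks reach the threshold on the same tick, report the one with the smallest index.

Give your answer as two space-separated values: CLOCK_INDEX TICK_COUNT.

clock 0: start=5, rate=0.9, needs 12-5 = 7; ticks = ceil(7/0.9) = ceil(7.7778) = 8; reading at tick 8 = 5 + 0.9*8 = 12.2000
clock 1: start=4, rate=2.0, needs 12-4 = 8; ticks = ceil(8/2.0) = ceil(4.0000) = 4; reading at tick 4 = 4 + 2.0*4 = 12.0000
Minimum tick count = 4; winners = [1]; smallest index = 1

Answer: 1 4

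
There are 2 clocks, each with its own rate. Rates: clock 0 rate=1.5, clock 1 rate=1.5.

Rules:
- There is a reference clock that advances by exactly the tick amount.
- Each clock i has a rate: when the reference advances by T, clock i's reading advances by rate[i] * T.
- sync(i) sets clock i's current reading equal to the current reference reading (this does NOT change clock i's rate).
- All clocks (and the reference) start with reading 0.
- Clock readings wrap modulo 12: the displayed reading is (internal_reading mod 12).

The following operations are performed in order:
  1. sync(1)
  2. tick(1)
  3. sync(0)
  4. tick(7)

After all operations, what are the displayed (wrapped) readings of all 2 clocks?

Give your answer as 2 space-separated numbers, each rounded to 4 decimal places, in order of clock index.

After op 1 sync(1): ref=0.0000 raw=[0.0000 0.0000]
After op 2 tick(1): ref=1.0000 raw=[1.5000 1.5000]
After op 3 sync(0): ref=1.0000 raw=[1.0000 1.5000]
After op 4 tick(7): ref=8.0000 raw=[11.5000 12.0000]
Wrap final raw readings (mod 12): 11.5000 mod 12 = 11.5000; 12.0000 mod 12 = 0.0000

Answer: 11.5000 0.0000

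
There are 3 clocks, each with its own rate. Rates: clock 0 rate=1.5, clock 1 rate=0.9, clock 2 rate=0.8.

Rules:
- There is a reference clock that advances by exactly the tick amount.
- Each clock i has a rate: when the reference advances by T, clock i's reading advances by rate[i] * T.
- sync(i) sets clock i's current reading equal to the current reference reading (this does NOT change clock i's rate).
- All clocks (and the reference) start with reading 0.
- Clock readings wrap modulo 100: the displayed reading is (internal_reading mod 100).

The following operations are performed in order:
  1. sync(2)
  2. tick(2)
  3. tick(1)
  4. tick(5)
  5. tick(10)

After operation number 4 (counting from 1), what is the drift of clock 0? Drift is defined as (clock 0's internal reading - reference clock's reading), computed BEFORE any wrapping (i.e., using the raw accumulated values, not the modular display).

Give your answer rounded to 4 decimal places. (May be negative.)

Answer: 4.0000

Derivation:
After op 1 sync(2): ref=0.0000 raw=[0.0000 0.0000 0.0000]
After op 2 tick(2): ref=2.0000 raw=[3.0000 1.8000 1.6000]
After op 3 tick(1): ref=3.0000 raw=[4.5000 2.7000 2.4000]
After op 4 tick(5): ref=8.0000 raw=[12.0000 7.2000 6.4000]
Drift of clock 0 after op 4: 12.0000 - 8.0000 = 4.0000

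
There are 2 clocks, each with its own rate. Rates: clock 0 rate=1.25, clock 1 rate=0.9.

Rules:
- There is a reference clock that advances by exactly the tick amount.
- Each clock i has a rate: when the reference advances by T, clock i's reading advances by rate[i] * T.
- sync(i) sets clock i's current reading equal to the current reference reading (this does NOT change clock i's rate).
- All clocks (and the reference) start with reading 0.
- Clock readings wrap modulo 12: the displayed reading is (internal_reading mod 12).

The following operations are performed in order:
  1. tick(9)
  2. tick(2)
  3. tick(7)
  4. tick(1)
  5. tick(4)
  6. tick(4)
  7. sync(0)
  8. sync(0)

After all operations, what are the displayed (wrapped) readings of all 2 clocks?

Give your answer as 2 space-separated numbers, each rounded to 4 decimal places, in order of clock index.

After op 1 tick(9): ref=9.0000 raw=[11.2500 8.1000]
After op 2 tick(2): ref=11.0000 raw=[13.7500 9.9000]
After op 3 tick(7): ref=18.0000 raw=[22.5000 16.2000]
After op 4 tick(1): ref=19.0000 raw=[23.7500 17.1000]
After op 5 tick(4): ref=23.0000 raw=[28.7500 20.7000]
After op 6 tick(4): ref=27.0000 raw=[33.7500 24.3000]
After op 7 sync(0): ref=27.0000 raw=[27.0000 24.3000]
After op 8 sync(0): ref=27.0000 raw=[27.0000 24.3000]
Wrap final raw readings (mod 12): 27.0000 mod 12 = 3.0000; 24.3000 mod 12 = 0.3000

Answer: 3.0000 0.3000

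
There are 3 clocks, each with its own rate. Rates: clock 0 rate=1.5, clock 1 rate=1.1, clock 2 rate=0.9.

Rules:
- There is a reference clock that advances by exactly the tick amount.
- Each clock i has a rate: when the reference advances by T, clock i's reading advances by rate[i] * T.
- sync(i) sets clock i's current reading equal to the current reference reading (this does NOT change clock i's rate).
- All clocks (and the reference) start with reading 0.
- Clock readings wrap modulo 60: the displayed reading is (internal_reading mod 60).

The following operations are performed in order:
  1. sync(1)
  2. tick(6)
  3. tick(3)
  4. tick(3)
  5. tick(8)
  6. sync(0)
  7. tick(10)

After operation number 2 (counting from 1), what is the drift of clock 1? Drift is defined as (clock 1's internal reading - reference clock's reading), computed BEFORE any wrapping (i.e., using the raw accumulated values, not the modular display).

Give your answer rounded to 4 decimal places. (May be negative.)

After op 1 sync(1): ref=0.0000 raw=[0.0000 0.0000 0.0000]
After op 2 tick(6): ref=6.0000 raw=[9.0000 6.6000 5.4000]
Drift of clock 1 after op 2: 6.6000 - 6.0000 = 0.6000

Answer: 0.6000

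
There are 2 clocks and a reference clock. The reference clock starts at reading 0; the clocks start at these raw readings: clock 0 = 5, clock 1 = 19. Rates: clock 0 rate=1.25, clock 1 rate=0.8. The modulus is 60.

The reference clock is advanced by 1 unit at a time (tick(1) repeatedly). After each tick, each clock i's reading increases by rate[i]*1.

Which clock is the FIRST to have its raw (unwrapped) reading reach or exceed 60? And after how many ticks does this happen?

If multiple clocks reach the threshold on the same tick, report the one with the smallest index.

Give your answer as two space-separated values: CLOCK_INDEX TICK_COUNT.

clock 0: start=5, rate=1.25, needs 60-5 = 55; ticks = ceil(55/1.25) = ceil(44.0000) = 44; reading at tick 44 = 5 + 1.25*44 = 60.0000
clock 1: start=19, rate=0.8, needs 60-19 = 41; ticks = ceil(41/0.8) = ceil(51.2500) = 52; reading at tick 52 = 19 + 0.8*52 = 60.6000
Minimum tick count = 44; winners = [0]; smallest index = 0

Answer: 0 44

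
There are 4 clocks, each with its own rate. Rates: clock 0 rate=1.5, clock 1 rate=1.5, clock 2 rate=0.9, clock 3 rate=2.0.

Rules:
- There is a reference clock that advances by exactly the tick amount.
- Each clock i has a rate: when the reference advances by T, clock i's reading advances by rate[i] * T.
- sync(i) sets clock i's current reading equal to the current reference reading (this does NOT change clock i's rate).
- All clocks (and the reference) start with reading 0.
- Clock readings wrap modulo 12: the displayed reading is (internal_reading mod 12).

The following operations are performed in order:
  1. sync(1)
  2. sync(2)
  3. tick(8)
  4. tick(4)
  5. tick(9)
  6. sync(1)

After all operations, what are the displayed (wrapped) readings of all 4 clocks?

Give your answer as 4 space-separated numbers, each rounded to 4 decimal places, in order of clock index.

After op 1 sync(1): ref=0.0000 raw=[0.0000 0.0000 0.0000 0.0000]
After op 2 sync(2): ref=0.0000 raw=[0.0000 0.0000 0.0000 0.0000]
After op 3 tick(8): ref=8.0000 raw=[12.0000 12.0000 7.2000 16.0000]
After op 4 tick(4): ref=12.0000 raw=[18.0000 18.0000 10.8000 24.0000]
After op 5 tick(9): ref=21.0000 raw=[31.5000 31.5000 18.9000 42.0000]
After op 6 sync(1): ref=21.0000 raw=[31.5000 21.0000 18.9000 42.0000]
Wrap final raw readings (mod 12): 31.5000 mod 12 = 7.5000; 21.0000 mod 12 = 9.0000; 18.9000 mod 12 = 6.9000; 42.0000 mod 12 = 6.0000

Answer: 7.5000 9.0000 6.9000 6.0000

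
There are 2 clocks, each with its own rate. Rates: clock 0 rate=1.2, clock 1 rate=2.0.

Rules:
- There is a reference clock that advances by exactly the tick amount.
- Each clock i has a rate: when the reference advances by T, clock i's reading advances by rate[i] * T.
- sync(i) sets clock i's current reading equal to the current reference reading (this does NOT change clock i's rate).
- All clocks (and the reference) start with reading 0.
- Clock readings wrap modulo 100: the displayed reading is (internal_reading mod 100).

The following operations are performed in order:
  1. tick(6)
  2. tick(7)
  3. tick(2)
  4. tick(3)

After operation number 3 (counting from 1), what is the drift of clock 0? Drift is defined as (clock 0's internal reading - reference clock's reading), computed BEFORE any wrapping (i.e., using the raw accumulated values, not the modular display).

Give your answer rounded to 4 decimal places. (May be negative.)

Answer: 3.0000

Derivation:
After op 1 tick(6): ref=6.0000 raw=[7.2000 12.0000]
After op 2 tick(7): ref=13.0000 raw=[15.6000 26.0000]
After op 3 tick(2): ref=15.0000 raw=[18.0000 30.0000]
Drift of clock 0 after op 3: 18.0000 - 15.0000 = 3.0000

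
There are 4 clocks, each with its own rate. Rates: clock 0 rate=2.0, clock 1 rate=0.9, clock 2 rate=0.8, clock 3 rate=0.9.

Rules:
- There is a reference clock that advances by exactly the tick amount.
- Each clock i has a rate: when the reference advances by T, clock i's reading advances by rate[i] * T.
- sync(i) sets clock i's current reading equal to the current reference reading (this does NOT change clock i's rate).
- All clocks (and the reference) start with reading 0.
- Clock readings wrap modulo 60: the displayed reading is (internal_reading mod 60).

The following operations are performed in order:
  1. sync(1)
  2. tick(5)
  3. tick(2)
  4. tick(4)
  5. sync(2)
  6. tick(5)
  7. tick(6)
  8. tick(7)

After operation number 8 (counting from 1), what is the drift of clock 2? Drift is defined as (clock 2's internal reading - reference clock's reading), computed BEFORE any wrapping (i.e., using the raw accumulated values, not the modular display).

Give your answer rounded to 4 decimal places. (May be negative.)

After op 1 sync(1): ref=0.0000 raw=[0.0000 0.0000 0.0000 0.0000]
After op 2 tick(5): ref=5.0000 raw=[10.0000 4.5000 4.0000 4.5000]
After op 3 tick(2): ref=7.0000 raw=[14.0000 6.3000 5.6000 6.3000]
After op 4 tick(4): ref=11.0000 raw=[22.0000 9.9000 8.8000 9.9000]
After op 5 sync(2): ref=11.0000 raw=[22.0000 9.9000 11.0000 9.9000]
After op 6 tick(5): ref=16.0000 raw=[32.0000 14.4000 15.0000 14.4000]
After op 7 tick(6): ref=22.0000 raw=[44.0000 19.8000 19.8000 19.8000]
After op 8 tick(7): ref=29.0000 raw=[58.0000 26.1000 25.4000 26.1000]
Drift of clock 2 after op 8: 25.4000 - 29.0000 = -3.6000

Answer: -3.6000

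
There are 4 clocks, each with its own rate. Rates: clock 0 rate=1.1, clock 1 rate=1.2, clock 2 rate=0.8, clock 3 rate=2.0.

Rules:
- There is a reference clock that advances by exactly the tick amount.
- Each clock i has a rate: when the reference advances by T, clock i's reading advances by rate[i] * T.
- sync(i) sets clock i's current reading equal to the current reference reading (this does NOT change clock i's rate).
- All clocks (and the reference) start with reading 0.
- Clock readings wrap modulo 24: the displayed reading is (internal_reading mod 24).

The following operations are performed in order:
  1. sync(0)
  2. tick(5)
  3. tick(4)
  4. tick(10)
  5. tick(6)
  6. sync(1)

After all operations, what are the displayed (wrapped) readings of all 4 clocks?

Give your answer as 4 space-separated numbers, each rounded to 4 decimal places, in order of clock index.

Answer: 3.5000 1.0000 20.0000 2.0000

Derivation:
After op 1 sync(0): ref=0.0000 raw=[0.0000 0.0000 0.0000 0.0000]
After op 2 tick(5): ref=5.0000 raw=[5.5000 6.0000 4.0000 10.0000]
After op 3 tick(4): ref=9.0000 raw=[9.9000 10.8000 7.2000 18.0000]
After op 4 tick(10): ref=19.0000 raw=[20.9000 22.8000 15.2000 38.0000]
After op 5 tick(6): ref=25.0000 raw=[27.5000 30.0000 20.0000 50.0000]
After op 6 sync(1): ref=25.0000 raw=[27.5000 25.0000 20.0000 50.0000]
Wrap final raw readings (mod 24): 27.5000 mod 24 = 3.5000; 25.0000 mod 24 = 1.0000; 20.0000 mod 24 = 20.0000; 50.0000 mod 24 = 2.0000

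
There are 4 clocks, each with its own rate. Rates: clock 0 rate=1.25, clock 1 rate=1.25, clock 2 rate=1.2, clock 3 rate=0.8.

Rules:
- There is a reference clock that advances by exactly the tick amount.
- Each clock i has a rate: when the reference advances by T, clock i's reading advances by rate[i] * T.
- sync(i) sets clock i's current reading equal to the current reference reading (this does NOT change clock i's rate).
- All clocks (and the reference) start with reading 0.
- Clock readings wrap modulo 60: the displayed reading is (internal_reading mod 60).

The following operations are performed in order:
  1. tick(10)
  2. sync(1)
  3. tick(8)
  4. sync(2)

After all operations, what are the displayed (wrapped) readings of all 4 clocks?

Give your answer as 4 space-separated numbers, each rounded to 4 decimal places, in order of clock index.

Answer: 22.5000 20.0000 18.0000 14.4000

Derivation:
After op 1 tick(10): ref=10.0000 raw=[12.5000 12.5000 12.0000 8.0000]
After op 2 sync(1): ref=10.0000 raw=[12.5000 10.0000 12.0000 8.0000]
After op 3 tick(8): ref=18.0000 raw=[22.5000 20.0000 21.6000 14.4000]
After op 4 sync(2): ref=18.0000 raw=[22.5000 20.0000 18.0000 14.4000]
Wrap final raw readings (mod 60): 22.5000 mod 60 = 22.5000; 20.0000 mod 60 = 20.0000; 18.0000 mod 60 = 18.0000; 14.4000 mod 60 = 14.4000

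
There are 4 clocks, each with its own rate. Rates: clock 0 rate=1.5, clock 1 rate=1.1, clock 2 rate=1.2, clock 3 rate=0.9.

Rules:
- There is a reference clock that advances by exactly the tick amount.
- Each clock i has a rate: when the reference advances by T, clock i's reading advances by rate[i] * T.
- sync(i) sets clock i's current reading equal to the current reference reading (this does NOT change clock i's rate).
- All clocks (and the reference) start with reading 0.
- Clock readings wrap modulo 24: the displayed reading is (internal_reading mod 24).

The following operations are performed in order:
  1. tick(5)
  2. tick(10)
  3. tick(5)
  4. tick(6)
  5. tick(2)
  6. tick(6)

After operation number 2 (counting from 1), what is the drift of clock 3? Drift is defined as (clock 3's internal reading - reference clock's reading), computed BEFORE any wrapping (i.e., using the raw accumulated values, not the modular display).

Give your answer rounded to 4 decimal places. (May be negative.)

Answer: -1.5000

Derivation:
After op 1 tick(5): ref=5.0000 raw=[7.5000 5.5000 6.0000 4.5000]
After op 2 tick(10): ref=15.0000 raw=[22.5000 16.5000 18.0000 13.5000]
Drift of clock 3 after op 2: 13.5000 - 15.0000 = -1.5000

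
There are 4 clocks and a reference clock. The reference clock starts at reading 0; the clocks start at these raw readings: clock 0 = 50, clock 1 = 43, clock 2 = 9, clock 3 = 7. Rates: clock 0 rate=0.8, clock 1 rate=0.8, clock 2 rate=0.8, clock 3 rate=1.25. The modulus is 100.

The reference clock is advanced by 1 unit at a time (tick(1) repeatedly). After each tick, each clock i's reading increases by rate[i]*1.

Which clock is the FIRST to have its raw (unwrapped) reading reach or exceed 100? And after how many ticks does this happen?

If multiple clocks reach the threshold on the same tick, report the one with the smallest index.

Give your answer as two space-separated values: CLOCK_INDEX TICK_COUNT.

clock 0: start=50, rate=0.8, needs 100-50 = 50; ticks = ceil(50/0.8) = ceil(62.5000) = 63; reading at tick 63 = 50 + 0.8*63 = 100.4000
clock 1: start=43, rate=0.8, needs 100-43 = 57; ticks = ceil(57/0.8) = ceil(71.2500) = 72; reading at tick 72 = 43 + 0.8*72 = 100.6000
clock 2: start=9, rate=0.8, needs 100-9 = 91; ticks = ceil(91/0.8) = ceil(113.7500) = 114; reading at tick 114 = 9 + 0.8*114 = 100.2000
clock 3: start=7, rate=1.25, needs 100-7 = 93; ticks = ceil(93/1.25) = ceil(74.4000) = 75; reading at tick 75 = 7 + 1.25*75 = 100.7500
Minimum tick count = 63; winners = [0]; smallest index = 0

Answer: 0 63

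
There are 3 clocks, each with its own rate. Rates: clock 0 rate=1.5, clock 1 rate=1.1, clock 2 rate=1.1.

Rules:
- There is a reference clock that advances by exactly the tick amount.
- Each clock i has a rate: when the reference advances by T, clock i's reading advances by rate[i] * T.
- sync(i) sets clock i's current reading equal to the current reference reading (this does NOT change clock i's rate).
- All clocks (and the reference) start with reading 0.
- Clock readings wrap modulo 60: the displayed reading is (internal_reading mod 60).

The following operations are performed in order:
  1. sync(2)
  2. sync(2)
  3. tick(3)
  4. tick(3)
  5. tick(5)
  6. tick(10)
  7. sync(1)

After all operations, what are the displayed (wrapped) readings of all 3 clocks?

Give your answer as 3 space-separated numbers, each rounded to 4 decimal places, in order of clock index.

After op 1 sync(2): ref=0.0000 raw=[0.0000 0.0000 0.0000]
After op 2 sync(2): ref=0.0000 raw=[0.0000 0.0000 0.0000]
After op 3 tick(3): ref=3.0000 raw=[4.5000 3.3000 3.3000]
After op 4 tick(3): ref=6.0000 raw=[9.0000 6.6000 6.6000]
After op 5 tick(5): ref=11.0000 raw=[16.5000 12.1000 12.1000]
After op 6 tick(10): ref=21.0000 raw=[31.5000 23.1000 23.1000]
After op 7 sync(1): ref=21.0000 raw=[31.5000 21.0000 23.1000]
Wrap final raw readings (mod 60): 31.5000 mod 60 = 31.5000; 21.0000 mod 60 = 21.0000; 23.1000 mod 60 = 23.1000

Answer: 31.5000 21.0000 23.1000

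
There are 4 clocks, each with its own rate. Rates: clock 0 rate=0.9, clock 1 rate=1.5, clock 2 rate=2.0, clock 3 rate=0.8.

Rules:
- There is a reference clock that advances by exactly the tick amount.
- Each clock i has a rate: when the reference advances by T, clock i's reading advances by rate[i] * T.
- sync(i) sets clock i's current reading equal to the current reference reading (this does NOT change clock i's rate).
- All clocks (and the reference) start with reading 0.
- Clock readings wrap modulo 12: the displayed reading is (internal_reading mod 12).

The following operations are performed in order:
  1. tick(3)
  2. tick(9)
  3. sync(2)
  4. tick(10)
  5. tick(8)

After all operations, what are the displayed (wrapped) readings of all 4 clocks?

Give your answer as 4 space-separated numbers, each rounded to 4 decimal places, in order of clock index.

Answer: 3.0000 9.0000 0.0000 0.0000

Derivation:
After op 1 tick(3): ref=3.0000 raw=[2.7000 4.5000 6.0000 2.4000]
After op 2 tick(9): ref=12.0000 raw=[10.8000 18.0000 24.0000 9.6000]
After op 3 sync(2): ref=12.0000 raw=[10.8000 18.0000 12.0000 9.6000]
After op 4 tick(10): ref=22.0000 raw=[19.8000 33.0000 32.0000 17.6000]
After op 5 tick(8): ref=30.0000 raw=[27.0000 45.0000 48.0000 24.0000]
Wrap final raw readings (mod 12): 27.0000 mod 12 = 3.0000; 45.0000 mod 12 = 9.0000; 48.0000 mod 12 = 0.0000; 24.0000 mod 12 = 0.0000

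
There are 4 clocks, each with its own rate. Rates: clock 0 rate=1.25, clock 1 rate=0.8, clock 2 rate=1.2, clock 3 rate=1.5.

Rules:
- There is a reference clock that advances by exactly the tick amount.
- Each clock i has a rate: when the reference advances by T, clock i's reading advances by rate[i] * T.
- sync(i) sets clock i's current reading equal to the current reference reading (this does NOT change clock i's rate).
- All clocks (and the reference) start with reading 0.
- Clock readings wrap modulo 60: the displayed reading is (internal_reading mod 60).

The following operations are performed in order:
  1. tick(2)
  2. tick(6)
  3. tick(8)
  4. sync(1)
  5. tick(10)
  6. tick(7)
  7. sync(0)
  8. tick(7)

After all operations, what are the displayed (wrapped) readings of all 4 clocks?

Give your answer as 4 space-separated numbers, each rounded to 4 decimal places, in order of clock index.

After op 1 tick(2): ref=2.0000 raw=[2.5000 1.6000 2.4000 3.0000]
After op 2 tick(6): ref=8.0000 raw=[10.0000 6.4000 9.6000 12.0000]
After op 3 tick(8): ref=16.0000 raw=[20.0000 12.8000 19.2000 24.0000]
After op 4 sync(1): ref=16.0000 raw=[20.0000 16.0000 19.2000 24.0000]
After op 5 tick(10): ref=26.0000 raw=[32.5000 24.0000 31.2000 39.0000]
After op 6 tick(7): ref=33.0000 raw=[41.2500 29.6000 39.6000 49.5000]
After op 7 sync(0): ref=33.0000 raw=[33.0000 29.6000 39.6000 49.5000]
After op 8 tick(7): ref=40.0000 raw=[41.7500 35.2000 48.0000 60.0000]
Wrap final raw readings (mod 60): 41.7500 mod 60 = 41.7500; 35.2000 mod 60 = 35.2000; 48.0000 mod 60 = 48.0000; 60.0000 mod 60 = 0.0000

Answer: 41.7500 35.2000 48.0000 0.0000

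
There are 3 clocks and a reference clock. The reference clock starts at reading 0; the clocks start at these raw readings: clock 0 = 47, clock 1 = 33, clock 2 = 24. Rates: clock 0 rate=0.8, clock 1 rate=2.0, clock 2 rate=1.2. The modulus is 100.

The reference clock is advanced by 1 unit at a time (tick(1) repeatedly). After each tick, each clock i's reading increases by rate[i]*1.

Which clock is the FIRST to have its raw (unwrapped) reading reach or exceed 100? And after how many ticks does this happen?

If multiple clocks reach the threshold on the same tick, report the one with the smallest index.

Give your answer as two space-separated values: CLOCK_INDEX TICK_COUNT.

Answer: 1 34

Derivation:
clock 0: start=47, rate=0.8, needs 100-47 = 53; ticks = ceil(53/0.8) = ceil(66.2500) = 67; reading at tick 67 = 47 + 0.8*67 = 100.6000
clock 1: start=33, rate=2.0, needs 100-33 = 67; ticks = ceil(67/2.0) = ceil(33.5000) = 34; reading at tick 34 = 33 + 2.0*34 = 101.0000
clock 2: start=24, rate=1.2, needs 100-24 = 76; ticks = ceil(76/1.2) = ceil(63.3333) = 64; reading at tick 64 = 24 + 1.2*64 = 100.8000
Minimum tick count = 34; winners = [1]; smallest index = 1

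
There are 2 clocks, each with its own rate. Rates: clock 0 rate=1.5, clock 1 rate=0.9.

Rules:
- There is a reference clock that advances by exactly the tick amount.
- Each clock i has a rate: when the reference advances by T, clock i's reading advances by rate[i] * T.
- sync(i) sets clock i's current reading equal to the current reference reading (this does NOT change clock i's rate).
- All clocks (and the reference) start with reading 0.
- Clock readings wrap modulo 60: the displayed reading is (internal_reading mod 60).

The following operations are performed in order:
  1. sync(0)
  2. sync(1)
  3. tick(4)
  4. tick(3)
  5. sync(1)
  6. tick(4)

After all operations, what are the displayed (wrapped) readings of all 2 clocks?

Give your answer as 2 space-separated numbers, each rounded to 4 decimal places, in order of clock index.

Answer: 16.5000 10.6000

Derivation:
After op 1 sync(0): ref=0.0000 raw=[0.0000 0.0000]
After op 2 sync(1): ref=0.0000 raw=[0.0000 0.0000]
After op 3 tick(4): ref=4.0000 raw=[6.0000 3.6000]
After op 4 tick(3): ref=7.0000 raw=[10.5000 6.3000]
After op 5 sync(1): ref=7.0000 raw=[10.5000 7.0000]
After op 6 tick(4): ref=11.0000 raw=[16.5000 10.6000]
Wrap final raw readings (mod 60): 16.5000 mod 60 = 16.5000; 10.6000 mod 60 = 10.6000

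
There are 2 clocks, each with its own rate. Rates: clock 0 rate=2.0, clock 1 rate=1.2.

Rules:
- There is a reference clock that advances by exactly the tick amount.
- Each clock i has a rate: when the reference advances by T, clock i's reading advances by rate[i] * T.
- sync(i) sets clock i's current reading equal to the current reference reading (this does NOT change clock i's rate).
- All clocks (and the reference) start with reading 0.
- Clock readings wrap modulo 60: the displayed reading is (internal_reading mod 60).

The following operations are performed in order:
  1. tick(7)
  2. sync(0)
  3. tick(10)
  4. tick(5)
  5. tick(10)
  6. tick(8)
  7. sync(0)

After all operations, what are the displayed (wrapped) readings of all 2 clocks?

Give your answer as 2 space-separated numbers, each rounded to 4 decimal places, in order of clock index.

After op 1 tick(7): ref=7.0000 raw=[14.0000 8.4000]
After op 2 sync(0): ref=7.0000 raw=[7.0000 8.4000]
After op 3 tick(10): ref=17.0000 raw=[27.0000 20.4000]
After op 4 tick(5): ref=22.0000 raw=[37.0000 26.4000]
After op 5 tick(10): ref=32.0000 raw=[57.0000 38.4000]
After op 6 tick(8): ref=40.0000 raw=[73.0000 48.0000]
After op 7 sync(0): ref=40.0000 raw=[40.0000 48.0000]
Wrap final raw readings (mod 60): 40.0000 mod 60 = 40.0000; 48.0000 mod 60 = 48.0000

Answer: 40.0000 48.0000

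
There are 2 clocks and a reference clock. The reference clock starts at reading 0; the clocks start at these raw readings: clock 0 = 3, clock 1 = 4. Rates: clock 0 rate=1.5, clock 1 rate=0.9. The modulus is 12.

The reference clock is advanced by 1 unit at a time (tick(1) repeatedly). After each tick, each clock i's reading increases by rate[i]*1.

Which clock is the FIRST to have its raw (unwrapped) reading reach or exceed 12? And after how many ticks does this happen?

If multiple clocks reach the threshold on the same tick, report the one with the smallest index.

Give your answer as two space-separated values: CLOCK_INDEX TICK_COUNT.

Answer: 0 6

Derivation:
clock 0: start=3, rate=1.5, needs 12-3 = 9; ticks = ceil(9/1.5) = ceil(6.0000) = 6; reading at tick 6 = 3 + 1.5*6 = 12.0000
clock 1: start=4, rate=0.9, needs 12-4 = 8; ticks = ceil(8/0.9) = ceil(8.8889) = 9; reading at tick 9 = 4 + 0.9*9 = 12.1000
Minimum tick count = 6; winners = [0]; smallest index = 0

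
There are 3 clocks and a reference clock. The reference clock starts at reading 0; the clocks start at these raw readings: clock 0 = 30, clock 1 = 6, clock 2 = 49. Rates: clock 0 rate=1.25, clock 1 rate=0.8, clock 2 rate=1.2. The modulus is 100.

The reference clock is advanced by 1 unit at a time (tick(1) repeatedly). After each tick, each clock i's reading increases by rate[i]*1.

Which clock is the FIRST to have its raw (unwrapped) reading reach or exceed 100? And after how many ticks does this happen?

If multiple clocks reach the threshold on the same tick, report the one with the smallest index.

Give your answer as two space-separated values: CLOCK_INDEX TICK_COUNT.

clock 0: start=30, rate=1.25, needs 100-30 = 70; ticks = ceil(70/1.25) = ceil(56.0000) = 56; reading at tick 56 = 30 + 1.25*56 = 100.0000
clock 1: start=6, rate=0.8, needs 100-6 = 94; ticks = ceil(94/0.8) = ceil(117.5000) = 118; reading at tick 118 = 6 + 0.8*118 = 100.4000
clock 2: start=49, rate=1.2, needs 100-49 = 51; ticks = ceil(51/1.2) = ceil(42.5000) = 43; reading at tick 43 = 49 + 1.2*43 = 100.6000
Minimum tick count = 43; winners = [2]; smallest index = 2

Answer: 2 43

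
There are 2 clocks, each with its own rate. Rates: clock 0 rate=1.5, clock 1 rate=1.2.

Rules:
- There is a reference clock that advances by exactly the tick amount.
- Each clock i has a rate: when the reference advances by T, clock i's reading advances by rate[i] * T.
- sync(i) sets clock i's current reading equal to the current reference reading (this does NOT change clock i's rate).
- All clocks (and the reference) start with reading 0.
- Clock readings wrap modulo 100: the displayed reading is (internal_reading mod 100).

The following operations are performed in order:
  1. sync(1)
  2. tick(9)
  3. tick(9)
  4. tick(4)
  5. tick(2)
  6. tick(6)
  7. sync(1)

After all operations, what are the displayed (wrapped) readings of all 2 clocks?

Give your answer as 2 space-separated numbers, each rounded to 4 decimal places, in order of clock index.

After op 1 sync(1): ref=0.0000 raw=[0.0000 0.0000]
After op 2 tick(9): ref=9.0000 raw=[13.5000 10.8000]
After op 3 tick(9): ref=18.0000 raw=[27.0000 21.6000]
After op 4 tick(4): ref=22.0000 raw=[33.0000 26.4000]
After op 5 tick(2): ref=24.0000 raw=[36.0000 28.8000]
After op 6 tick(6): ref=30.0000 raw=[45.0000 36.0000]
After op 7 sync(1): ref=30.0000 raw=[45.0000 30.0000]
Wrap final raw readings (mod 100): 45.0000 mod 100 = 45.0000; 30.0000 mod 100 = 30.0000

Answer: 45.0000 30.0000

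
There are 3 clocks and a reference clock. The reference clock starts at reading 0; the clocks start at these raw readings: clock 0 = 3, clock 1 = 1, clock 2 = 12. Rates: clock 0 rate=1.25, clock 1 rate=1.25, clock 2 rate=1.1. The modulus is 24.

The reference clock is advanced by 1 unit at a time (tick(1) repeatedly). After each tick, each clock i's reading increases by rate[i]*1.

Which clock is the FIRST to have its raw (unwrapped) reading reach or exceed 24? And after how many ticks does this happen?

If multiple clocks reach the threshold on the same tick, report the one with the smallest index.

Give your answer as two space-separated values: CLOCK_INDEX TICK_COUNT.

Answer: 2 11

Derivation:
clock 0: start=3, rate=1.25, needs 24-3 = 21; ticks = ceil(21/1.25) = ceil(16.8000) = 17; reading at tick 17 = 3 + 1.25*17 = 24.2500
clock 1: start=1, rate=1.25, needs 24-1 = 23; ticks = ceil(23/1.25) = ceil(18.4000) = 19; reading at tick 19 = 1 + 1.25*19 = 24.7500
clock 2: start=12, rate=1.1, needs 24-12 = 12; ticks = ceil(12/1.1) = ceil(10.9091) = 11; reading at tick 11 = 12 + 1.1*11 = 24.1000
Minimum tick count = 11; winners = [2]; smallest index = 2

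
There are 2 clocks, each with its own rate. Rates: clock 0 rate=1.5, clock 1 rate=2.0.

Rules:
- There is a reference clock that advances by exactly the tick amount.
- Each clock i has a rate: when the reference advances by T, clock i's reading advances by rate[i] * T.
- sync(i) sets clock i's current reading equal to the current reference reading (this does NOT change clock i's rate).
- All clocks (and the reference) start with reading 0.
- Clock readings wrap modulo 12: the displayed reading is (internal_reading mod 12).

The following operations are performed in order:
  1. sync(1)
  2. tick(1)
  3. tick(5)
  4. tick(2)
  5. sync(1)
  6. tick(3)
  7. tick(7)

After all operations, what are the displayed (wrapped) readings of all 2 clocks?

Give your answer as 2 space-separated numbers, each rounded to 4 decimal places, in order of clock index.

After op 1 sync(1): ref=0.0000 raw=[0.0000 0.0000]
After op 2 tick(1): ref=1.0000 raw=[1.5000 2.0000]
After op 3 tick(5): ref=6.0000 raw=[9.0000 12.0000]
After op 4 tick(2): ref=8.0000 raw=[12.0000 16.0000]
After op 5 sync(1): ref=8.0000 raw=[12.0000 8.0000]
After op 6 tick(3): ref=11.0000 raw=[16.5000 14.0000]
After op 7 tick(7): ref=18.0000 raw=[27.0000 28.0000]
Wrap final raw readings (mod 12): 27.0000 mod 12 = 3.0000; 28.0000 mod 12 = 4.0000

Answer: 3.0000 4.0000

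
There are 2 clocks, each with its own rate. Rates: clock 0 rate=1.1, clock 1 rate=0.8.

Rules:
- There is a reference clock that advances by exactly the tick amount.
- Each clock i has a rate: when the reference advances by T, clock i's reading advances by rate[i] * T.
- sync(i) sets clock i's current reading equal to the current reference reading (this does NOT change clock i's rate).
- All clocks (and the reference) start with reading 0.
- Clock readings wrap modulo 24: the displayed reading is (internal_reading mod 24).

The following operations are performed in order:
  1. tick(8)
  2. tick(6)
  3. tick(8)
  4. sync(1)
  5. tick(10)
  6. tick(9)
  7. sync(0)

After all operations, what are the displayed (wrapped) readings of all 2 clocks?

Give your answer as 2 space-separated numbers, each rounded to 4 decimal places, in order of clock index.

Answer: 17.0000 13.2000

Derivation:
After op 1 tick(8): ref=8.0000 raw=[8.8000 6.4000]
After op 2 tick(6): ref=14.0000 raw=[15.4000 11.2000]
After op 3 tick(8): ref=22.0000 raw=[24.2000 17.6000]
After op 4 sync(1): ref=22.0000 raw=[24.2000 22.0000]
After op 5 tick(10): ref=32.0000 raw=[35.2000 30.0000]
After op 6 tick(9): ref=41.0000 raw=[45.1000 37.2000]
After op 7 sync(0): ref=41.0000 raw=[41.0000 37.2000]
Wrap final raw readings (mod 24): 41.0000 mod 24 = 17.0000; 37.2000 mod 24 = 13.2000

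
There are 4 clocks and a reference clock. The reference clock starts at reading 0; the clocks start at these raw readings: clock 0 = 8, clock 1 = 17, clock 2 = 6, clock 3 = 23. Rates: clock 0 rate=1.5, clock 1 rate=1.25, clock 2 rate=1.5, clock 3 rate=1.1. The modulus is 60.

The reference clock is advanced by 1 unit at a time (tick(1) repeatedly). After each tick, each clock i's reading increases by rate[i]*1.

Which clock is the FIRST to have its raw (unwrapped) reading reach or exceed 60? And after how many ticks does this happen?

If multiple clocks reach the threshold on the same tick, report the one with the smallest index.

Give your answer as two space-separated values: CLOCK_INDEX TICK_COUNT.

clock 0: start=8, rate=1.5, needs 60-8 = 52; ticks = ceil(52/1.5) = ceil(34.6667) = 35; reading at tick 35 = 8 + 1.5*35 = 60.5000
clock 1: start=17, rate=1.25, needs 60-17 = 43; ticks = ceil(43/1.25) = ceil(34.4000) = 35; reading at tick 35 = 17 + 1.25*35 = 60.7500
clock 2: start=6, rate=1.5, needs 60-6 = 54; ticks = ceil(54/1.5) = ceil(36.0000) = 36; reading at tick 36 = 6 + 1.5*36 = 60.0000
clock 3: start=23, rate=1.1, needs 60-23 = 37; ticks = ceil(37/1.1) = ceil(33.6364) = 34; reading at tick 34 = 23 + 1.1*34 = 60.4000
Minimum tick count = 34; winners = [3]; smallest index = 3

Answer: 3 34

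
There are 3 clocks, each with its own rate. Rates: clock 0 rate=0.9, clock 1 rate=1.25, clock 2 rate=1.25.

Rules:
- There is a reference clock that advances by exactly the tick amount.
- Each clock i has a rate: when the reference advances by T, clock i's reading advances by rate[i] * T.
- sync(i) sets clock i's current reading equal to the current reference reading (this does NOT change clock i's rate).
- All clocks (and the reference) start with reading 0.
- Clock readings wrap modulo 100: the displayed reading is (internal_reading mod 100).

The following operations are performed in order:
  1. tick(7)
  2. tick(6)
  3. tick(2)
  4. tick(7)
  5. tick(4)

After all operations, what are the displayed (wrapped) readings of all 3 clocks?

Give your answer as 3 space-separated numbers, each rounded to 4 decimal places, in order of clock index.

Answer: 23.4000 32.5000 32.5000

Derivation:
After op 1 tick(7): ref=7.0000 raw=[6.3000 8.7500 8.7500]
After op 2 tick(6): ref=13.0000 raw=[11.7000 16.2500 16.2500]
After op 3 tick(2): ref=15.0000 raw=[13.5000 18.7500 18.7500]
After op 4 tick(7): ref=22.0000 raw=[19.8000 27.5000 27.5000]
After op 5 tick(4): ref=26.0000 raw=[23.4000 32.5000 32.5000]
Wrap final raw readings (mod 100): 23.4000 mod 100 = 23.4000; 32.5000 mod 100 = 32.5000; 32.5000 mod 100 = 32.5000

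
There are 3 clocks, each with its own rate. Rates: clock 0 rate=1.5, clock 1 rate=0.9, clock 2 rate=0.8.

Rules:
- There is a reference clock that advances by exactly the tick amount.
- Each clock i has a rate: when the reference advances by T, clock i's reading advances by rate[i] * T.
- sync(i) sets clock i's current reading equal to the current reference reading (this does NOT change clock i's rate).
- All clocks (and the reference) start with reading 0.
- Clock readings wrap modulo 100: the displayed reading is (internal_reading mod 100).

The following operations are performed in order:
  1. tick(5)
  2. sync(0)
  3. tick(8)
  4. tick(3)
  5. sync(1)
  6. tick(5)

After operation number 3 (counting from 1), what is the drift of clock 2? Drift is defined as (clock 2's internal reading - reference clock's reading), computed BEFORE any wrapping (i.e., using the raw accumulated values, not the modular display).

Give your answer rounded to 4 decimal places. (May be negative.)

After op 1 tick(5): ref=5.0000 raw=[7.5000 4.5000 4.0000]
After op 2 sync(0): ref=5.0000 raw=[5.0000 4.5000 4.0000]
After op 3 tick(8): ref=13.0000 raw=[17.0000 11.7000 10.4000]
Drift of clock 2 after op 3: 10.4000 - 13.0000 = -2.6000

Answer: -2.6000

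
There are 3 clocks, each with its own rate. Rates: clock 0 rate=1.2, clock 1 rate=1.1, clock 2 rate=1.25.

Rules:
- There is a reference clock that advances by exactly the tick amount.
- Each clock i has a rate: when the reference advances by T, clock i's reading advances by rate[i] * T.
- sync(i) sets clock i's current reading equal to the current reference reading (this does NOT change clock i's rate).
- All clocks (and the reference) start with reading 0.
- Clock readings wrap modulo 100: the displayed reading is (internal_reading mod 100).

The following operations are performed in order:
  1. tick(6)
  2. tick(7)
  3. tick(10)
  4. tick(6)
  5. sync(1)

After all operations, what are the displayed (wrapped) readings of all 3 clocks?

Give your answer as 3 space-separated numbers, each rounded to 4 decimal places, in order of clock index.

After op 1 tick(6): ref=6.0000 raw=[7.2000 6.6000 7.5000]
After op 2 tick(7): ref=13.0000 raw=[15.6000 14.3000 16.2500]
After op 3 tick(10): ref=23.0000 raw=[27.6000 25.3000 28.7500]
After op 4 tick(6): ref=29.0000 raw=[34.8000 31.9000 36.2500]
After op 5 sync(1): ref=29.0000 raw=[34.8000 29.0000 36.2500]
Wrap final raw readings (mod 100): 34.8000 mod 100 = 34.8000; 29.0000 mod 100 = 29.0000; 36.2500 mod 100 = 36.2500

Answer: 34.8000 29.0000 36.2500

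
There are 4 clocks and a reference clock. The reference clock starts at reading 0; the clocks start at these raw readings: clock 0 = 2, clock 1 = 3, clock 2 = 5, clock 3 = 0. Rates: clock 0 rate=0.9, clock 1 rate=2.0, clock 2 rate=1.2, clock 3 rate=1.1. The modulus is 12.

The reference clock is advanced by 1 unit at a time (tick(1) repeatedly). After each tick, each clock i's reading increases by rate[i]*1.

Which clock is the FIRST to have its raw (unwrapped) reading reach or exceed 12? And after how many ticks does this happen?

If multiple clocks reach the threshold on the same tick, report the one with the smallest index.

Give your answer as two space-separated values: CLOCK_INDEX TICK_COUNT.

Answer: 1 5

Derivation:
clock 0: start=2, rate=0.9, needs 12-2 = 10; ticks = ceil(10/0.9) = ceil(11.1111) = 12; reading at tick 12 = 2 + 0.9*12 = 12.8000
clock 1: start=3, rate=2.0, needs 12-3 = 9; ticks = ceil(9/2.0) = ceil(4.5000) = 5; reading at tick 5 = 3 + 2.0*5 = 13.0000
clock 2: start=5, rate=1.2, needs 12-5 = 7; ticks = ceil(7/1.2) = ceil(5.8333) = 6; reading at tick 6 = 5 + 1.2*6 = 12.2000
clock 3: start=0, rate=1.1, needs 12-0 = 12; ticks = ceil(12/1.1) = ceil(10.9091) = 11; reading at tick 11 = 0 + 1.1*11 = 12.1000
Minimum tick count = 5; winners = [1]; smallest index = 1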